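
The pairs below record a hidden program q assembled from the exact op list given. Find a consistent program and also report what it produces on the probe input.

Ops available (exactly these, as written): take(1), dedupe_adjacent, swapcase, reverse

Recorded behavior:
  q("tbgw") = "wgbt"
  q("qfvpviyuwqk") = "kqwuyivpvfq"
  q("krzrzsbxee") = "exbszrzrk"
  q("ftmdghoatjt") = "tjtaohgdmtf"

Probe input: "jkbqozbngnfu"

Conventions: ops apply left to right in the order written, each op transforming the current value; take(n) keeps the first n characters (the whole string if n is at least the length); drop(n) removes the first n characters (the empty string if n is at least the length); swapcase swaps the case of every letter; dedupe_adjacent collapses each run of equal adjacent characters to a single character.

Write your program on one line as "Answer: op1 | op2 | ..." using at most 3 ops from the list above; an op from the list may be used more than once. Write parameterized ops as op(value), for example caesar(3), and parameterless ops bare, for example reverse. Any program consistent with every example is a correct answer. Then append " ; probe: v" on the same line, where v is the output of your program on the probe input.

reverse | dedupe_adjacent ; probe: "ufngnbzoqbkj"

Check, running the answer program on each example:
  "tbgw" -> "wgbt" -> "wgbt"
  "qfvpviyuwqk" -> "kqwuyivpvfq" -> "kqwuyivpvfq"
  "krzrzsbxee" -> "eexbszrzrk" -> "exbszrzrk"
  "ftmdghoatjt" -> "tjtaohgdmtf" -> "tjtaohgdmtf"
  probe: "jkbqozbngnfu" -> "ufngnbzoqbkj" -> "ufngnbzoqbkj"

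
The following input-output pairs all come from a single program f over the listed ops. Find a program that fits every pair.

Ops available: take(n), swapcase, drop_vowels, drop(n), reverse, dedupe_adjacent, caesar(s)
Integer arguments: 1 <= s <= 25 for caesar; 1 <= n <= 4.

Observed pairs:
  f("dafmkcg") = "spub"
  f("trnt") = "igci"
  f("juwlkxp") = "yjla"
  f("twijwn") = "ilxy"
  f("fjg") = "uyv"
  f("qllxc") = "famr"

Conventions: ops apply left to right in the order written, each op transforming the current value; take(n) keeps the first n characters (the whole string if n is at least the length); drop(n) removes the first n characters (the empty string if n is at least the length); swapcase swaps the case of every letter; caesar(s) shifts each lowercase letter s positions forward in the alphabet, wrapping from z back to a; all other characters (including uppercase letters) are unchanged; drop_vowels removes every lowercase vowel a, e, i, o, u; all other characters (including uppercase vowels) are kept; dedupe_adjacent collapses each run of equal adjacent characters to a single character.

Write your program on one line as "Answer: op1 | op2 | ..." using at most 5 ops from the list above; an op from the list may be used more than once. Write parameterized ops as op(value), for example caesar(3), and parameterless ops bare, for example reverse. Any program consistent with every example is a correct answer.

dedupe_adjacent | take(4) | caesar(3) | caesar(12)

Check, running the answer program on each example:
  "dafmkcg" -> "dafmkcg" -> "dafm" -> "gdip" -> "spub"
  "trnt" -> "trnt" -> "trnt" -> "wuqw" -> "igci"
  "juwlkxp" -> "juwlkxp" -> "juwl" -> "mxzo" -> "yjla"
  "twijwn" -> "twijwn" -> "twij" -> "wzlm" -> "ilxy"
  "fjg" -> "fjg" -> "fjg" -> "imj" -> "uyv"
  "qllxc" -> "qlxc" -> "qlxc" -> "toaf" -> "famr"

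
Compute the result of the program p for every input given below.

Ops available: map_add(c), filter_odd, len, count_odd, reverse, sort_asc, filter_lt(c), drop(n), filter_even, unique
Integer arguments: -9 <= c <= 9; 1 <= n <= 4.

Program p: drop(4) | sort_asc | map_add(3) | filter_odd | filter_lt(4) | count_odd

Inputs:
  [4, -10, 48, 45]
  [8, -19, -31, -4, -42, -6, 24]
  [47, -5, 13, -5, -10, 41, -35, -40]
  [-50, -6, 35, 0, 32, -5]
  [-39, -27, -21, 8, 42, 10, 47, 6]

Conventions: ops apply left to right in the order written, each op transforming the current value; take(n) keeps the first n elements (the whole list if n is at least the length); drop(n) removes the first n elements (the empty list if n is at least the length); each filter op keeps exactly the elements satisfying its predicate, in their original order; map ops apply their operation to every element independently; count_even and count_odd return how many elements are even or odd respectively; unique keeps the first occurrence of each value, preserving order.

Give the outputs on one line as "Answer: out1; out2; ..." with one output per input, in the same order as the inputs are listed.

0; 2; 2; 0; 0

Execution, op by op:
  [4, -10, 48, 45] -> [] -> [] -> [] -> [] -> [] -> 0
  [8, -19, -31, -4, -42, -6, 24] -> [-42, -6, 24] -> [-42, -6, 24] -> [-39, -3, 27] -> [-39, -3, 27] -> [-39, -3] -> 2
  [47, -5, 13, -5, -10, 41, -35, -40] -> [-10, 41, -35, -40] -> [-40, -35, -10, 41] -> [-37, -32, -7, 44] -> [-37, -7] -> [-37, -7] -> 2
  [-50, -6, 35, 0, 32, -5] -> [32, -5] -> [-5, 32] -> [-2, 35] -> [35] -> [] -> 0
  [-39, -27, -21, 8, 42, 10, 47, 6] -> [42, 10, 47, 6] -> [6, 10, 42, 47] -> [9, 13, 45, 50] -> [9, 13, 45] -> [] -> 0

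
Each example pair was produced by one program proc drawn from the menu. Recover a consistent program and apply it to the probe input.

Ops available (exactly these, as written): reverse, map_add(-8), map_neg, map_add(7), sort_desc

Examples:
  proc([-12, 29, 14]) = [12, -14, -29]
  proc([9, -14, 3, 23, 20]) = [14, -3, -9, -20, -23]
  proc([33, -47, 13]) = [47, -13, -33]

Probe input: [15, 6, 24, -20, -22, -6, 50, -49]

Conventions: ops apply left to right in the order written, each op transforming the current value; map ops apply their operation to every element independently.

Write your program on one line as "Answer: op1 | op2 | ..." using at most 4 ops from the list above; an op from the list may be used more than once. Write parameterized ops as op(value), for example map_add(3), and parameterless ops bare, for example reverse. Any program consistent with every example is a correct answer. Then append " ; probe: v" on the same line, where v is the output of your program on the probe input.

sort_desc | map_neg | reverse ; probe: [49, 22, 20, 6, -6, -15, -24, -50]

Check, running the answer program on each example:
  [-12, 29, 14] -> [29, 14, -12] -> [-29, -14, 12] -> [12, -14, -29]
  [9, -14, 3, 23, 20] -> [23, 20, 9, 3, -14] -> [-23, -20, -9, -3, 14] -> [14, -3, -9, -20, -23]
  [33, -47, 13] -> [33, 13, -47] -> [-33, -13, 47] -> [47, -13, -33]
  probe: [15, 6, 24, -20, -22, -6, 50, -49] -> [50, 24, 15, 6, -6, -20, -22, -49] -> [-50, -24, -15, -6, 6, 20, 22, 49] -> [49, 22, 20, 6, -6, -15, -24, -50]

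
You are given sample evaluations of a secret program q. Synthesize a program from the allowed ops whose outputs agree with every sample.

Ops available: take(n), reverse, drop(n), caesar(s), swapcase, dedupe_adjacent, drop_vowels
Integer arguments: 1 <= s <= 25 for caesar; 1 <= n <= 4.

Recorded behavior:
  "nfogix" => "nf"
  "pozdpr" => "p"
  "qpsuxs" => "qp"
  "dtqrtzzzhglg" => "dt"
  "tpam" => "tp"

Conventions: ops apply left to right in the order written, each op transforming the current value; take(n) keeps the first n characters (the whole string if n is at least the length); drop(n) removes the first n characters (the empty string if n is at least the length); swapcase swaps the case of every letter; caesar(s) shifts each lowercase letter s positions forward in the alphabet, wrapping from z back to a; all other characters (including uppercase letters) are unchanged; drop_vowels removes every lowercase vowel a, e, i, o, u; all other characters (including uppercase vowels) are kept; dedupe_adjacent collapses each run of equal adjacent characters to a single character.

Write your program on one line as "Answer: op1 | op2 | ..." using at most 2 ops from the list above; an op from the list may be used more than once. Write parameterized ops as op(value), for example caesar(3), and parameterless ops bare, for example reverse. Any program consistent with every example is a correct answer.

take(2) | drop_vowels

Check, running the answer program on each example:
  "nfogix" -> "nf" -> "nf"
  "pozdpr" -> "po" -> "p"
  "qpsuxs" -> "qp" -> "qp"
  "dtqrtzzzhglg" -> "dt" -> "dt"
  "tpam" -> "tp" -> "tp"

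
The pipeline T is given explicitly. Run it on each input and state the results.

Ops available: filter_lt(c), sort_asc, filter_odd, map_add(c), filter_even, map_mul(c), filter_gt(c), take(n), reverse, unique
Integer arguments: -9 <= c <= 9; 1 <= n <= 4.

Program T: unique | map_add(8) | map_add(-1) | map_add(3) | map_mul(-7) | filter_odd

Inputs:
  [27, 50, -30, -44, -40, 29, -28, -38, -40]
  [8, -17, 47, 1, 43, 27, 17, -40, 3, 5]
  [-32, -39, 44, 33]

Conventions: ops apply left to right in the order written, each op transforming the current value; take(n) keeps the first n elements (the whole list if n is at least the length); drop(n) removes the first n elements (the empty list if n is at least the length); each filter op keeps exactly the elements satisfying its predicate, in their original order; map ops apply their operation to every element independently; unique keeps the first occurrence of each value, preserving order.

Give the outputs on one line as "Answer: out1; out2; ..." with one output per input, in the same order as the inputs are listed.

[-259, -273]; [49, -399, -77, -371, -259, -189, -91, -105]; [203, -301]

Execution, op by op:
  [27, 50, -30, -44, -40, 29, -28, -38, -40] -> [27, 50, -30, -44, -40, 29, -28, -38] -> [35, 58, -22, -36, -32, 37, -20, -30] -> [34, 57, -23, -37, -33, 36, -21, -31] -> [37, 60, -20, -34, -30, 39, -18, -28] -> [-259, -420, 140, 238, 210, -273, 126, 196] -> [-259, -273]
  [8, -17, 47, 1, 43, 27, 17, -40, 3, 5] -> [8, -17, 47, 1, 43, 27, 17, -40, 3, 5] -> [16, -9, 55, 9, 51, 35, 25, -32, 11, 13] -> [15, -10, 54, 8, 50, 34, 24, -33, 10, 12] -> [18, -7, 57, 11, 53, 37, 27, -30, 13, 15] -> [-126, 49, -399, -77, -371, -259, -189, 210, -91, -105] -> [49, -399, -77, -371, -259, -189, -91, -105]
  [-32, -39, 44, 33] -> [-32, -39, 44, 33] -> [-24, -31, 52, 41] -> [-25, -32, 51, 40] -> [-22, -29, 54, 43] -> [154, 203, -378, -301] -> [203, -301]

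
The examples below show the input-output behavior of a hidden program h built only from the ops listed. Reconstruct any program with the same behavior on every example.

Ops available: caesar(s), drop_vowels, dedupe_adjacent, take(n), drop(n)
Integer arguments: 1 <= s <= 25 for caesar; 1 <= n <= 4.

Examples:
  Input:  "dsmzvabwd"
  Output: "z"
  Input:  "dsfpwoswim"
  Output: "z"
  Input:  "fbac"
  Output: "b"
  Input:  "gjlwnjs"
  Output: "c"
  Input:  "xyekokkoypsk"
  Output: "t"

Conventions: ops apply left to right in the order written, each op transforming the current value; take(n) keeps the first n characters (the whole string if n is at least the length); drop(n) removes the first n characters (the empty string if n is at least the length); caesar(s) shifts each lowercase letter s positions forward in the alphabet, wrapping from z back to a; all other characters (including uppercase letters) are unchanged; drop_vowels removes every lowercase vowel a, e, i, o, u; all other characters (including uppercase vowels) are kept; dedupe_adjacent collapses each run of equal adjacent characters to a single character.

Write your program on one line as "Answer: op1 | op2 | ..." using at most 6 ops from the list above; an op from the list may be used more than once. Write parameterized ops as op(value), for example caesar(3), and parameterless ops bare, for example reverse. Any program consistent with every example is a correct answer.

take(3) | caesar(20) | caesar(2) | drop_vowels | take(1)

Check, running the answer program on each example:
  "dsmzvabwd" -> "dsm" -> "xmg" -> "zoi" -> "z" -> "z"
  "dsfpwoswim" -> "dsf" -> "xmz" -> "zob" -> "zb" -> "z"
  "fbac" -> "fba" -> "zvu" -> "bxw" -> "bxw" -> "b"
  "gjlwnjs" -> "gjl" -> "adf" -> "cfh" -> "cfh" -> "c"
  "xyekokkoypsk" -> "xye" -> "rsy" -> "tua" -> "t" -> "t"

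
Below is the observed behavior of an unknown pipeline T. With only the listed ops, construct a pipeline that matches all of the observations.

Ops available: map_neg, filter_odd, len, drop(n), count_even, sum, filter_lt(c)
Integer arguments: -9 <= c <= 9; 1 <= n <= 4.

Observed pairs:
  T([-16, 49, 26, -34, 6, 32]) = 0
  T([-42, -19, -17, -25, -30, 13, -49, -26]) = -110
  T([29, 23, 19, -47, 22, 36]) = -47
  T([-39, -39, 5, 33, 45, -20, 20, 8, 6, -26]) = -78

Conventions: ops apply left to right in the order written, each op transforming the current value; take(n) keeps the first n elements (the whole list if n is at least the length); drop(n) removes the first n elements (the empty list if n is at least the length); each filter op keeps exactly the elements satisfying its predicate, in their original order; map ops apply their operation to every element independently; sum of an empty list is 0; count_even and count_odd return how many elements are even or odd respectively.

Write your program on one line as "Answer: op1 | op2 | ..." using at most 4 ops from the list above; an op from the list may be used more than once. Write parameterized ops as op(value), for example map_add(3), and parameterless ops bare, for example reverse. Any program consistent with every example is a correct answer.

filter_lt(6) | filter_lt(-6) | filter_odd | sum

Check, running the answer program on each example:
  [-16, 49, 26, -34, 6, 32] -> [-16, -34] -> [-16, -34] -> [] -> 0
  [-42, -19, -17, -25, -30, 13, -49, -26] -> [-42, -19, -17, -25, -30, -49, -26] -> [-42, -19, -17, -25, -30, -49, -26] -> [-19, -17, -25, -49] -> -110
  [29, 23, 19, -47, 22, 36] -> [-47] -> [-47] -> [-47] -> -47
  [-39, -39, 5, 33, 45, -20, 20, 8, 6, -26] -> [-39, -39, 5, -20, -26] -> [-39, -39, -20, -26] -> [-39, -39] -> -78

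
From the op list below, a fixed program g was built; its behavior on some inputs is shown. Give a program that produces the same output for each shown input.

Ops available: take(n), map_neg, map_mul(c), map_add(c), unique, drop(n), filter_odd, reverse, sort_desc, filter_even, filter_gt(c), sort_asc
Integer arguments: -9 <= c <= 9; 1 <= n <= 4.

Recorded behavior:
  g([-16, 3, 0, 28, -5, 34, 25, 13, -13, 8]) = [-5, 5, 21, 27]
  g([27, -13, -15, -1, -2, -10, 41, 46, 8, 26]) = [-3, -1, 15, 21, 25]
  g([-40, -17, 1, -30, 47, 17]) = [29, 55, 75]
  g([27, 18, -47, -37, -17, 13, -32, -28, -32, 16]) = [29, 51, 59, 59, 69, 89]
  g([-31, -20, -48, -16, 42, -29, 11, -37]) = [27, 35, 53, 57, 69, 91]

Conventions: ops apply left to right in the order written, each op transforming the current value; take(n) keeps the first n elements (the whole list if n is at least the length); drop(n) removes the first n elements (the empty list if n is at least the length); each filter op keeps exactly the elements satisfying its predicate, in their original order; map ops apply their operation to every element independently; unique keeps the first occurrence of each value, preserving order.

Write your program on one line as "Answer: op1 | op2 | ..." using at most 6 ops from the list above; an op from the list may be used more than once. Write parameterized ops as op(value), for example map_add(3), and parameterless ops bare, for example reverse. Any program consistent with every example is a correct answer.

map_add(1) | sort_asc | map_mul(-2) | sort_asc | filter_gt(-3) | map_add(-3)

Check, running the answer program on each example:
  [-16, 3, 0, 28, -5, 34, 25, 13, -13, 8] -> [-15, 4, 1, 29, -4, 35, 26, 14, -12, 9] -> [-15, -12, -4, 1, 4, 9, 14, 26, 29, 35] -> [30, 24, 8, -2, -8, -18, -28, -52, -58, -70] -> [-70, -58, -52, -28, -18, -8, -2, 8, 24, 30] -> [-2, 8, 24, 30] -> [-5, 5, 21, 27]
  [27, -13, -15, -1, -2, -10, 41, 46, 8, 26] -> [28, -12, -14, 0, -1, -9, 42, 47, 9, 27] -> [-14, -12, -9, -1, 0, 9, 27, 28, 42, 47] -> [28, 24, 18, 2, 0, -18, -54, -56, -84, -94] -> [-94, -84, -56, -54, -18, 0, 2, 18, 24, 28] -> [0, 2, 18, 24, 28] -> [-3, -1, 15, 21, 25]
  [-40, -17, 1, -30, 47, 17] -> [-39, -16, 2, -29, 48, 18] -> [-39, -29, -16, 2, 18, 48] -> [78, 58, 32, -4, -36, -96] -> [-96, -36, -4, 32, 58, 78] -> [32, 58, 78] -> [29, 55, 75]
  [27, 18, -47, -37, -17, 13, -32, -28, -32, 16] -> [28, 19, -46, -36, -16, 14, -31, -27, -31, 17] -> [-46, -36, -31, -31, -27, -16, 14, 17, 19, 28] -> [92, 72, 62, 62, 54, 32, -28, -34, -38, -56] -> [-56, -38, -34, -28, 32, 54, 62, 62, 72, 92] -> [32, 54, 62, 62, 72, 92] -> [29, 51, 59, 59, 69, 89]
  [-31, -20, -48, -16, 42, -29, 11, -37] -> [-30, -19, -47, -15, 43, -28, 12, -36] -> [-47, -36, -30, -28, -19, -15, 12, 43] -> [94, 72, 60, 56, 38, 30, -24, -86] -> [-86, -24, 30, 38, 56, 60, 72, 94] -> [30, 38, 56, 60, 72, 94] -> [27, 35, 53, 57, 69, 91]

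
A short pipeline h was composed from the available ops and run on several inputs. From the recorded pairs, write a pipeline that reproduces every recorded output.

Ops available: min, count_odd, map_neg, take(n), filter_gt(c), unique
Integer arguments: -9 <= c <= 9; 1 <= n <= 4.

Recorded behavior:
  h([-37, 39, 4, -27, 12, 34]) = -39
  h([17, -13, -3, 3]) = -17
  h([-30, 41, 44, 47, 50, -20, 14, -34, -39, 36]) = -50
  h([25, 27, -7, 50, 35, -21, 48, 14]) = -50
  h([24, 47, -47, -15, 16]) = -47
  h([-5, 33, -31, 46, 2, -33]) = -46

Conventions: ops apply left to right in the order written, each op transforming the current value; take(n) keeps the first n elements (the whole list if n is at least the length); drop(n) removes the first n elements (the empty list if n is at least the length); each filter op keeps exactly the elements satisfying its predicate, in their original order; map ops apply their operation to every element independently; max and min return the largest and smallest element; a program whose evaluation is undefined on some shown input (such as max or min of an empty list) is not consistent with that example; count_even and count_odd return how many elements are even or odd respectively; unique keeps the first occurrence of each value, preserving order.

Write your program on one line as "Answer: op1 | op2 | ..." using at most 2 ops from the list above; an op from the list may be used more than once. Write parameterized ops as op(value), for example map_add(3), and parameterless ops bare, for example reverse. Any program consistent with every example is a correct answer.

map_neg | min

Check, running the answer program on each example:
  [-37, 39, 4, -27, 12, 34] -> [37, -39, -4, 27, -12, -34] -> -39
  [17, -13, -3, 3] -> [-17, 13, 3, -3] -> -17
  [-30, 41, 44, 47, 50, -20, 14, -34, -39, 36] -> [30, -41, -44, -47, -50, 20, -14, 34, 39, -36] -> -50
  [25, 27, -7, 50, 35, -21, 48, 14] -> [-25, -27, 7, -50, -35, 21, -48, -14] -> -50
  [24, 47, -47, -15, 16] -> [-24, -47, 47, 15, -16] -> -47
  [-5, 33, -31, 46, 2, -33] -> [5, -33, 31, -46, -2, 33] -> -46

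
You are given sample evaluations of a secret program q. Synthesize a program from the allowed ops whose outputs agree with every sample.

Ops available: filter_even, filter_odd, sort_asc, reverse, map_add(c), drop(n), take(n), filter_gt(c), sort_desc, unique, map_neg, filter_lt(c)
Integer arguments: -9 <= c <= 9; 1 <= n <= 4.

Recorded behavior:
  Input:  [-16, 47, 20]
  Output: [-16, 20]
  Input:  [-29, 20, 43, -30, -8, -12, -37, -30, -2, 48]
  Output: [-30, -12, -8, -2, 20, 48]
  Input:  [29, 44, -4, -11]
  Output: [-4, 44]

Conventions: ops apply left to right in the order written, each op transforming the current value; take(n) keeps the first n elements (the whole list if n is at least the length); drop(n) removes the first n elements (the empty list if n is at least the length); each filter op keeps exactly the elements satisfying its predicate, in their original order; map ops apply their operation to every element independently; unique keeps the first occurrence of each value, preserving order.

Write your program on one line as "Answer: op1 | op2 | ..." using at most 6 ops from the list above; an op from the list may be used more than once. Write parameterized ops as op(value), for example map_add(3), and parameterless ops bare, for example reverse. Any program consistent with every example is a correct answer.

sort_asc | sort_desc | filter_even | sort_asc | unique

Check, running the answer program on each example:
  [-16, 47, 20] -> [-16, 20, 47] -> [47, 20, -16] -> [20, -16] -> [-16, 20] -> [-16, 20]
  [-29, 20, 43, -30, -8, -12, -37, -30, -2, 48] -> [-37, -30, -30, -29, -12, -8, -2, 20, 43, 48] -> [48, 43, 20, -2, -8, -12, -29, -30, -30, -37] -> [48, 20, -2, -8, -12, -30, -30] -> [-30, -30, -12, -8, -2, 20, 48] -> [-30, -12, -8, -2, 20, 48]
  [29, 44, -4, -11] -> [-11, -4, 29, 44] -> [44, 29, -4, -11] -> [44, -4] -> [-4, 44] -> [-4, 44]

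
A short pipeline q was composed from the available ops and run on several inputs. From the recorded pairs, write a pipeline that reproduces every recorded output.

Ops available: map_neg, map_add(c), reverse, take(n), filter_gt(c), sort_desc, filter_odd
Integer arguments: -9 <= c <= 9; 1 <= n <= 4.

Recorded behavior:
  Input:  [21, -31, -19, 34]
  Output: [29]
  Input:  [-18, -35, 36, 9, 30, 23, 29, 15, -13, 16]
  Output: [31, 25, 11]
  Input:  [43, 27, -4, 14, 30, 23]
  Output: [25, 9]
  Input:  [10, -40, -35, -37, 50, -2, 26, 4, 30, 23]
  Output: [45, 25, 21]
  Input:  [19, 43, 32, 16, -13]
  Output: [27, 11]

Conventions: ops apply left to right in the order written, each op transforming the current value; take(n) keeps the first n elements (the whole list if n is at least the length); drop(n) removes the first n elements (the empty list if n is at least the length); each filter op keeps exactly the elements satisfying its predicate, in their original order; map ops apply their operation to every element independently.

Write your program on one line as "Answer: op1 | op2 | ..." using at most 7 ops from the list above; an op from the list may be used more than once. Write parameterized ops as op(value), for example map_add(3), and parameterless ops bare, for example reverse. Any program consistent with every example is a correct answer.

map_add(-3) | map_add(-2) | reverse | sort_desc | filter_gt(5) | filter_odd

Check, running the answer program on each example:
  [21, -31, -19, 34] -> [18, -34, -22, 31] -> [16, -36, -24, 29] -> [29, -24, -36, 16] -> [29, 16, -24, -36] -> [29, 16] -> [29]
  [-18, -35, 36, 9, 30, 23, 29, 15, -13, 16] -> [-21, -38, 33, 6, 27, 20, 26, 12, -16, 13] -> [-23, -40, 31, 4, 25, 18, 24, 10, -18, 11] -> [11, -18, 10, 24, 18, 25, 4, 31, -40, -23] -> [31, 25, 24, 18, 11, 10, 4, -18, -23, -40] -> [31, 25, 24, 18, 11, 10] -> [31, 25, 11]
  [43, 27, -4, 14, 30, 23] -> [40, 24, -7, 11, 27, 20] -> [38, 22, -9, 9, 25, 18] -> [18, 25, 9, -9, 22, 38] -> [38, 25, 22, 18, 9, -9] -> [38, 25, 22, 18, 9] -> [25, 9]
  [10, -40, -35, -37, 50, -2, 26, 4, 30, 23] -> [7, -43, -38, -40, 47, -5, 23, 1, 27, 20] -> [5, -45, -40, -42, 45, -7, 21, -1, 25, 18] -> [18, 25, -1, 21, -7, 45, -42, -40, -45, 5] -> [45, 25, 21, 18, 5, -1, -7, -40, -42, -45] -> [45, 25, 21, 18] -> [45, 25, 21]
  [19, 43, 32, 16, -13] -> [16, 40, 29, 13, -16] -> [14, 38, 27, 11, -18] -> [-18, 11, 27, 38, 14] -> [38, 27, 14, 11, -18] -> [38, 27, 14, 11] -> [27, 11]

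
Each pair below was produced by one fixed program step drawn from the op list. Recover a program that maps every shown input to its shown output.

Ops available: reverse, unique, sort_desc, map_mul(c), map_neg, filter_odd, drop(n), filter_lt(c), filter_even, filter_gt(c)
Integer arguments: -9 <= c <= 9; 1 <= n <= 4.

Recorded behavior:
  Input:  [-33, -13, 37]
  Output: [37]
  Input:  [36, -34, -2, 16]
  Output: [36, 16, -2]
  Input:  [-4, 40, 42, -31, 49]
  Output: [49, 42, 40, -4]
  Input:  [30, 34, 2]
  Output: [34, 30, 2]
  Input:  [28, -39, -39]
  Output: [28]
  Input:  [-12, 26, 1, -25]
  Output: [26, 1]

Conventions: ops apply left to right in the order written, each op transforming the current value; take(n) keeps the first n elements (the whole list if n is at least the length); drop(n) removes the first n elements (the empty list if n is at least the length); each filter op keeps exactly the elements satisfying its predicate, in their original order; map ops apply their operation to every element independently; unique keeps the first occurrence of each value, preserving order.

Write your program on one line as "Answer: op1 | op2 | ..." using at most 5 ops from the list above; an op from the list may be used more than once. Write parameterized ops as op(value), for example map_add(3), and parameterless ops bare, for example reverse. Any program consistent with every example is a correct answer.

map_neg | sort_desc | map_neg | reverse | filter_gt(-5)

Check, running the answer program on each example:
  [-33, -13, 37] -> [33, 13, -37] -> [33, 13, -37] -> [-33, -13, 37] -> [37, -13, -33] -> [37]
  [36, -34, -2, 16] -> [-36, 34, 2, -16] -> [34, 2, -16, -36] -> [-34, -2, 16, 36] -> [36, 16, -2, -34] -> [36, 16, -2]
  [-4, 40, 42, -31, 49] -> [4, -40, -42, 31, -49] -> [31, 4, -40, -42, -49] -> [-31, -4, 40, 42, 49] -> [49, 42, 40, -4, -31] -> [49, 42, 40, -4]
  [30, 34, 2] -> [-30, -34, -2] -> [-2, -30, -34] -> [2, 30, 34] -> [34, 30, 2] -> [34, 30, 2]
  [28, -39, -39] -> [-28, 39, 39] -> [39, 39, -28] -> [-39, -39, 28] -> [28, -39, -39] -> [28]
  [-12, 26, 1, -25] -> [12, -26, -1, 25] -> [25, 12, -1, -26] -> [-25, -12, 1, 26] -> [26, 1, -12, -25] -> [26, 1]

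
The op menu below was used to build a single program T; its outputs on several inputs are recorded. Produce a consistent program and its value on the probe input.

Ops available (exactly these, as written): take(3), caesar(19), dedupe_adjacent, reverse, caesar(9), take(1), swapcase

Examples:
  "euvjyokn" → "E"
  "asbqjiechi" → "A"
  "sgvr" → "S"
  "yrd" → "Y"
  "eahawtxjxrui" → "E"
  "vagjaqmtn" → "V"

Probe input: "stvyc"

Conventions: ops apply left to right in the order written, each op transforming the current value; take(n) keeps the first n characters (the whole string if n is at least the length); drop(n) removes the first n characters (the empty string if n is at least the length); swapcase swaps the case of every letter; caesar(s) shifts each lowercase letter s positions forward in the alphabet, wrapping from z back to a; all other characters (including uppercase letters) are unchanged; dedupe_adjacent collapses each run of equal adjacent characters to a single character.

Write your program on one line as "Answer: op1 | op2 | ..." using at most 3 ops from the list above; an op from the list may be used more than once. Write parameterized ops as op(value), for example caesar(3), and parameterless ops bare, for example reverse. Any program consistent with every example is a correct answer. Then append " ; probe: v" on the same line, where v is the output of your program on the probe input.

take(3) | swapcase | take(1) ; probe: "S"

Check, running the answer program on each example:
  "euvjyokn" -> "euv" -> "EUV" -> "E"
  "asbqjiechi" -> "asb" -> "ASB" -> "A"
  "sgvr" -> "sgv" -> "SGV" -> "S"
  "yrd" -> "yrd" -> "YRD" -> "Y"
  "eahawtxjxrui" -> "eah" -> "EAH" -> "E"
  "vagjaqmtn" -> "vag" -> "VAG" -> "V"
  probe: "stvyc" -> "stv" -> "STV" -> "S"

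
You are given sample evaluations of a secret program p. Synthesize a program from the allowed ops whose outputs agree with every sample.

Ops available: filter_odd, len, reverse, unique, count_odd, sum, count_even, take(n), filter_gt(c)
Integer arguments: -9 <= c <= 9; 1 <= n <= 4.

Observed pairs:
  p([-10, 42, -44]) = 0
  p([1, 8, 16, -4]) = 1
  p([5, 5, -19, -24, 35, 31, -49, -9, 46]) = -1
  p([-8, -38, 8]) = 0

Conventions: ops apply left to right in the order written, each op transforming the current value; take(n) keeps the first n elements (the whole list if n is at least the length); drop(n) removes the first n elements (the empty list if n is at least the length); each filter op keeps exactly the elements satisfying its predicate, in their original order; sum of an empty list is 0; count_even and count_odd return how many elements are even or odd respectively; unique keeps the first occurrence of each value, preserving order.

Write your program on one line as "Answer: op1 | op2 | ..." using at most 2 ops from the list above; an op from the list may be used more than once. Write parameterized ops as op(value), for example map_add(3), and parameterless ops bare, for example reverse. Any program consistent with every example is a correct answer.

filter_odd | sum

Check, running the answer program on each example:
  [-10, 42, -44] -> [] -> 0
  [1, 8, 16, -4] -> [1] -> 1
  [5, 5, -19, -24, 35, 31, -49, -9, 46] -> [5, 5, -19, 35, 31, -49, -9] -> -1
  [-8, -38, 8] -> [] -> 0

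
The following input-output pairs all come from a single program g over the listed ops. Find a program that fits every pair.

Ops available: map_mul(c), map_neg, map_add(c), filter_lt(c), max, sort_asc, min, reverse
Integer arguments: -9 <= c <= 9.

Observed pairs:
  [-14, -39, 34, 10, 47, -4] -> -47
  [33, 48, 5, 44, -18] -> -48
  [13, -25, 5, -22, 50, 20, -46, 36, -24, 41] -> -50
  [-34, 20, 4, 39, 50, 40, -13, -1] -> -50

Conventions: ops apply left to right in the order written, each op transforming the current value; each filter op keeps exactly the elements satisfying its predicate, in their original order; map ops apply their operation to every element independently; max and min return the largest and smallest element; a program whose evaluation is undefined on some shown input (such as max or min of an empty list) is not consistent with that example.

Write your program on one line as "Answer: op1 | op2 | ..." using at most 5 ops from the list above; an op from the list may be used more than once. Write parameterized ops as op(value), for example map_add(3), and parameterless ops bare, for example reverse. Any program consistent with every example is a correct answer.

sort_asc | map_neg | sort_asc | filter_lt(7) | min

Check, running the answer program on each example:
  [-14, -39, 34, 10, 47, -4] -> [-39, -14, -4, 10, 34, 47] -> [39, 14, 4, -10, -34, -47] -> [-47, -34, -10, 4, 14, 39] -> [-47, -34, -10, 4] -> -47
  [33, 48, 5, 44, -18] -> [-18, 5, 33, 44, 48] -> [18, -5, -33, -44, -48] -> [-48, -44, -33, -5, 18] -> [-48, -44, -33, -5] -> -48
  [13, -25, 5, -22, 50, 20, -46, 36, -24, 41] -> [-46, -25, -24, -22, 5, 13, 20, 36, 41, 50] -> [46, 25, 24, 22, -5, -13, -20, -36, -41, -50] -> [-50, -41, -36, -20, -13, -5, 22, 24, 25, 46] -> [-50, -41, -36, -20, -13, -5] -> -50
  [-34, 20, 4, 39, 50, 40, -13, -1] -> [-34, -13, -1, 4, 20, 39, 40, 50] -> [34, 13, 1, -4, -20, -39, -40, -50] -> [-50, -40, -39, -20, -4, 1, 13, 34] -> [-50, -40, -39, -20, -4, 1] -> -50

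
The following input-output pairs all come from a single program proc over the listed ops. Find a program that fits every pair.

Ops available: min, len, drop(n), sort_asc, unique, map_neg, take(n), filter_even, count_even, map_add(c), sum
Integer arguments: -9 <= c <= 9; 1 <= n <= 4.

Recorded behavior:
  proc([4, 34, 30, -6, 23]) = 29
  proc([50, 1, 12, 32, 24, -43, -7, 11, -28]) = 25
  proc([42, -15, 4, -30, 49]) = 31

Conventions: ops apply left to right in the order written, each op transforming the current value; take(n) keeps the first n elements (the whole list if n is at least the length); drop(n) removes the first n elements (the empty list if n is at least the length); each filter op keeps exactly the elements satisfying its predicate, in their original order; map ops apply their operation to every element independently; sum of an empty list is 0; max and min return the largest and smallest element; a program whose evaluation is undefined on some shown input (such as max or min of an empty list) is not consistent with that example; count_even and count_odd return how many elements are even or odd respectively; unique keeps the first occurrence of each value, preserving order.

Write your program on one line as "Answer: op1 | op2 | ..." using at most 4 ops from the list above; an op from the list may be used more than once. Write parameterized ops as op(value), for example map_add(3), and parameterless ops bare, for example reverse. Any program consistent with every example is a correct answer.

drop(3) | map_add(6) | sum

Check, running the answer program on each example:
  [4, 34, 30, -6, 23] -> [-6, 23] -> [0, 29] -> 29
  [50, 1, 12, 32, 24, -43, -7, 11, -28] -> [32, 24, -43, -7, 11, -28] -> [38, 30, -37, -1, 17, -22] -> 25
  [42, -15, 4, -30, 49] -> [-30, 49] -> [-24, 55] -> 31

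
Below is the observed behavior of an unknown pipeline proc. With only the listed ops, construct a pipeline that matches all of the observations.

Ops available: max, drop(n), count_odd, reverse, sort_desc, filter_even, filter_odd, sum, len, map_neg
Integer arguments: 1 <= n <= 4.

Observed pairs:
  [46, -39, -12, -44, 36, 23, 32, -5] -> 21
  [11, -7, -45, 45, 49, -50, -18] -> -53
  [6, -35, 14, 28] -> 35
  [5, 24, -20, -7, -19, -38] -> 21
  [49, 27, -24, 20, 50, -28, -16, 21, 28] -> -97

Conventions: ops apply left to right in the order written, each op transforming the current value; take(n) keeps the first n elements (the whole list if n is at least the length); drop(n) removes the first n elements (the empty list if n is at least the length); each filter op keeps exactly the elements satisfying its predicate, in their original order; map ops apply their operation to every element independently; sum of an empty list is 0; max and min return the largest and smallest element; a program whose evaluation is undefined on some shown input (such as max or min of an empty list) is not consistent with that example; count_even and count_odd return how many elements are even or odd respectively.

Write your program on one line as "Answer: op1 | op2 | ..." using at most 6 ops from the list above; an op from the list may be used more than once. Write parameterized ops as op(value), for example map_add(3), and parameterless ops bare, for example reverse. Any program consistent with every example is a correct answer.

sort_desc | reverse | map_neg | filter_odd | reverse | sum

Check, running the answer program on each example:
  [46, -39, -12, -44, 36, 23, 32, -5] -> [46, 36, 32, 23, -5, -12, -39, -44] -> [-44, -39, -12, -5, 23, 32, 36, 46] -> [44, 39, 12, 5, -23, -32, -36, -46] -> [39, 5, -23] -> [-23, 5, 39] -> 21
  [11, -7, -45, 45, 49, -50, -18] -> [49, 45, 11, -7, -18, -45, -50] -> [-50, -45, -18, -7, 11, 45, 49] -> [50, 45, 18, 7, -11, -45, -49] -> [45, 7, -11, -45, -49] -> [-49, -45, -11, 7, 45] -> -53
  [6, -35, 14, 28] -> [28, 14, 6, -35] -> [-35, 6, 14, 28] -> [35, -6, -14, -28] -> [35] -> [35] -> 35
  [5, 24, -20, -7, -19, -38] -> [24, 5, -7, -19, -20, -38] -> [-38, -20, -19, -7, 5, 24] -> [38, 20, 19, 7, -5, -24] -> [19, 7, -5] -> [-5, 7, 19] -> 21
  [49, 27, -24, 20, 50, -28, -16, 21, 28] -> [50, 49, 28, 27, 21, 20, -16, -24, -28] -> [-28, -24, -16, 20, 21, 27, 28, 49, 50] -> [28, 24, 16, -20, -21, -27, -28, -49, -50] -> [-21, -27, -49] -> [-49, -27, -21] -> -97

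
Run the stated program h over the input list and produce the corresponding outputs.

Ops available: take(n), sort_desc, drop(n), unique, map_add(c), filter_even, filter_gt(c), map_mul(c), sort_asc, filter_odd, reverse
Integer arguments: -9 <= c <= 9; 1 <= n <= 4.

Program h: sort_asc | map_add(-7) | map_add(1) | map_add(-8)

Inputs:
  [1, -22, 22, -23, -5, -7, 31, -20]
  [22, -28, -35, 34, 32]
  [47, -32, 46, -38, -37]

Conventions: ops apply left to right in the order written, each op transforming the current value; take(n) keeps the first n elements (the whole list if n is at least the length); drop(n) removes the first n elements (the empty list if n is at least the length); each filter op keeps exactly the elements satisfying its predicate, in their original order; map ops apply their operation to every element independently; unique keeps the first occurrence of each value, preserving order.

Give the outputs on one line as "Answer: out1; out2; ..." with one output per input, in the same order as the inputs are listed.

Execution, op by op:
  [1, -22, 22, -23, -5, -7, 31, -20] -> [-23, -22, -20, -7, -5, 1, 22, 31] -> [-30, -29, -27, -14, -12, -6, 15, 24] -> [-29, -28, -26, -13, -11, -5, 16, 25] -> [-37, -36, -34, -21, -19, -13, 8, 17]
  [22, -28, -35, 34, 32] -> [-35, -28, 22, 32, 34] -> [-42, -35, 15, 25, 27] -> [-41, -34, 16, 26, 28] -> [-49, -42, 8, 18, 20]
  [47, -32, 46, -38, -37] -> [-38, -37, -32, 46, 47] -> [-45, -44, -39, 39, 40] -> [-44, -43, -38, 40, 41] -> [-52, -51, -46, 32, 33]

[-37, -36, -34, -21, -19, -13, 8, 17]; [-49, -42, 8, 18, 20]; [-52, -51, -46, 32, 33]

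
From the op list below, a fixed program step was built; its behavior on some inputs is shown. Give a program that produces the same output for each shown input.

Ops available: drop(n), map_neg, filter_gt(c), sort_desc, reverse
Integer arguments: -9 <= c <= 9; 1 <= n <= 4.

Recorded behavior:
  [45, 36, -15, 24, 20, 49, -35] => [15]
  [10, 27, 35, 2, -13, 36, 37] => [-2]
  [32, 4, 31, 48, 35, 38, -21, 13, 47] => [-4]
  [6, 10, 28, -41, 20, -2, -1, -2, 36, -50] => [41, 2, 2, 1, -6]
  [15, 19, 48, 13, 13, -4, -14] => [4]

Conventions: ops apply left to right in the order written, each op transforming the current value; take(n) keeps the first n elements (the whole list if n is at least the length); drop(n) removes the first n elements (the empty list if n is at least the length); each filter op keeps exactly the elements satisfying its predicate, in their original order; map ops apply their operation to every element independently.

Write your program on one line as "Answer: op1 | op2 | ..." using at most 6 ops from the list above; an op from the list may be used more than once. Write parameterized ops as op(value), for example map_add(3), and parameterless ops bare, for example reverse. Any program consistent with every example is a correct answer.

sort_desc | map_neg | sort_desc | filter_gt(-7) | drop(1)

Check, running the answer program on each example:
  [45, 36, -15, 24, 20, 49, -35] -> [49, 45, 36, 24, 20, -15, -35] -> [-49, -45, -36, -24, -20, 15, 35] -> [35, 15, -20, -24, -36, -45, -49] -> [35, 15] -> [15]
  [10, 27, 35, 2, -13, 36, 37] -> [37, 36, 35, 27, 10, 2, -13] -> [-37, -36, -35, -27, -10, -2, 13] -> [13, -2, -10, -27, -35, -36, -37] -> [13, -2] -> [-2]
  [32, 4, 31, 48, 35, 38, -21, 13, 47] -> [48, 47, 38, 35, 32, 31, 13, 4, -21] -> [-48, -47, -38, -35, -32, -31, -13, -4, 21] -> [21, -4, -13, -31, -32, -35, -38, -47, -48] -> [21, -4] -> [-4]
  [6, 10, 28, -41, 20, -2, -1, -2, 36, -50] -> [36, 28, 20, 10, 6, -1, -2, -2, -41, -50] -> [-36, -28, -20, -10, -6, 1, 2, 2, 41, 50] -> [50, 41, 2, 2, 1, -6, -10, -20, -28, -36] -> [50, 41, 2, 2, 1, -6] -> [41, 2, 2, 1, -6]
  [15, 19, 48, 13, 13, -4, -14] -> [48, 19, 15, 13, 13, -4, -14] -> [-48, -19, -15, -13, -13, 4, 14] -> [14, 4, -13, -13, -15, -19, -48] -> [14, 4] -> [4]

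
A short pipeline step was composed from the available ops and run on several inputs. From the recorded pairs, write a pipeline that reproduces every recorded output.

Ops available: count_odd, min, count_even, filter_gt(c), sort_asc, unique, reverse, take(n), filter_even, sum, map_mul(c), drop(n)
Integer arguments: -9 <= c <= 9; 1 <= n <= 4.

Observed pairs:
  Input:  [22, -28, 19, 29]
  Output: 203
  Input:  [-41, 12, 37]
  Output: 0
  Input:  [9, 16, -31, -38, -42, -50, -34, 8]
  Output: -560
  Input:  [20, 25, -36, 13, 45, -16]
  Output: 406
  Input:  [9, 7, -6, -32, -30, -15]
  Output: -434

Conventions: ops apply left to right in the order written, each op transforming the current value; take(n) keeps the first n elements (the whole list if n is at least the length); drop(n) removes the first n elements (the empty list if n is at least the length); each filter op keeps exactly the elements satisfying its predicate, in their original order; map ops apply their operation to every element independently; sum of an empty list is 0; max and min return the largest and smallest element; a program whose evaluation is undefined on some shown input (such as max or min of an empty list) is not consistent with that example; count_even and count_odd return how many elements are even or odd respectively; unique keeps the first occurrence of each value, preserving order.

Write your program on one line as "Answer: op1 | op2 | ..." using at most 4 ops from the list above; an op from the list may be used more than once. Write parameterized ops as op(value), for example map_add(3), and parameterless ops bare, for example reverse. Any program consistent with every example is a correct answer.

drop(3) | map_mul(7) | take(2) | sum

Check, running the answer program on each example:
  [22, -28, 19, 29] -> [29] -> [203] -> [203] -> 203
  [-41, 12, 37] -> [] -> [] -> [] -> 0
  [9, 16, -31, -38, -42, -50, -34, 8] -> [-38, -42, -50, -34, 8] -> [-266, -294, -350, -238, 56] -> [-266, -294] -> -560
  [20, 25, -36, 13, 45, -16] -> [13, 45, -16] -> [91, 315, -112] -> [91, 315] -> 406
  [9, 7, -6, -32, -30, -15] -> [-32, -30, -15] -> [-224, -210, -105] -> [-224, -210] -> -434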